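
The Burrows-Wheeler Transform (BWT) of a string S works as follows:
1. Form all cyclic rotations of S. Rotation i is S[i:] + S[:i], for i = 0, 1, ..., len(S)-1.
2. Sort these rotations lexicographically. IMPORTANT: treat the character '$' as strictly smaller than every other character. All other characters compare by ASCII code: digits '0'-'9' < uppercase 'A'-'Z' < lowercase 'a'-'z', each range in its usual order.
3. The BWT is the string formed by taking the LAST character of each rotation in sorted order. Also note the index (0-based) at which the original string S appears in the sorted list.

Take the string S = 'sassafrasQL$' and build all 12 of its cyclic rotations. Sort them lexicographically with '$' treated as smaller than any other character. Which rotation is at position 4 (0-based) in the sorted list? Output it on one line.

All 12 rotations (rotation i = S[i:]+S[:i]):
  rot[0] = sassafrasQL$
  rot[1] = assafrasQL$s
  rot[2] = ssafrasQL$sa
  rot[3] = safrasQL$sas
  rot[4] = afrasQL$sass
  rot[5] = frasQL$sassa
  rot[6] = rasQL$sassaf
  rot[7] = asQL$sassafr
  rot[8] = sQL$sassafra
  rot[9] = QL$sassafras
  rot[10] = L$sassafrasQ
  rot[11] = $sassafrasQL
Sorted (with $ < everything):
  sorted[0] = $sassafrasQL
  sorted[1] = L$sassafrasQ
  sorted[2] = QL$sassafras
  sorted[3] = afrasQL$sass
  sorted[4] = asQL$sassafr
  sorted[5] = assafrasQL$s
  sorted[6] = frasQL$sassa
  sorted[7] = rasQL$sassaf
  sorted[8] = sQL$sassafra
  sorted[9] = safrasQL$sas
  sorted[10] = sassafrasQL$
  sorted[11] = ssafrasQL$sa
sorted[4] = asQL$sassafr

Answer: asQL$sassafr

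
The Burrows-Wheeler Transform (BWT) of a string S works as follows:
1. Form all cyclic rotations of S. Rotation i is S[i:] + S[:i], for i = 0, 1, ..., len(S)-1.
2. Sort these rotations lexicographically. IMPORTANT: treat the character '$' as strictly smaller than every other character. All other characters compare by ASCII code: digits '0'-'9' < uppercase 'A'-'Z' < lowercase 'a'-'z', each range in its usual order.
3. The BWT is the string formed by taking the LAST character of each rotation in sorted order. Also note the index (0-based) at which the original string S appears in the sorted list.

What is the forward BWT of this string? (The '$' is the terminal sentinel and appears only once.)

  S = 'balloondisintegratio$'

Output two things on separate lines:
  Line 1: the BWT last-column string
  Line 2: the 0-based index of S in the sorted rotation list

Answer: obr$ntestdaloiiolgina
3

Derivation:
All 21 rotations (rotation i = S[i:]+S[:i]):
  rot[0] = balloondisintegratio$
  rot[1] = alloondisintegratio$b
  rot[2] = lloondisintegratio$ba
  rot[3] = loondisintegratio$bal
  rot[4] = oondisintegratio$ball
  rot[5] = ondisintegratio$ballo
  rot[6] = ndisintegratio$balloo
  rot[7] = disintegratio$balloon
  rot[8] = isintegratio$balloond
  rot[9] = sintegratio$balloondi
  rot[10] = integratio$balloondis
  rot[11] = ntegratio$balloondisi
  rot[12] = tegratio$balloondisin
  rot[13] = egratio$balloondisint
  rot[14] = gratio$balloondisinte
  rot[15] = ratio$balloondisinteg
  rot[16] = atio$balloondisintegr
  rot[17] = tio$balloondisintegra
  rot[18] = io$balloondisintegrat
  rot[19] = o$balloondisintegrati
  rot[20] = $balloondisintegratio
Sorted (with $ < everything):
  sorted[0] = $balloondisintegratio  (last char: 'o')
  sorted[1] = alloondisintegratio$b  (last char: 'b')
  sorted[2] = atio$balloondisintegr  (last char: 'r')
  sorted[3] = balloondisintegratio$  (last char: '$')
  sorted[4] = disintegratio$balloon  (last char: 'n')
  sorted[5] = egratio$balloondisint  (last char: 't')
  sorted[6] = gratio$balloondisinte  (last char: 'e')
  sorted[7] = integratio$balloondis  (last char: 's')
  sorted[8] = io$balloondisintegrat  (last char: 't')
  sorted[9] = isintegratio$balloond  (last char: 'd')
  sorted[10] = lloondisintegratio$ba  (last char: 'a')
  sorted[11] = loondisintegratio$bal  (last char: 'l')
  sorted[12] = ndisintegratio$balloo  (last char: 'o')
  sorted[13] = ntegratio$balloondisi  (last char: 'i')
  sorted[14] = o$balloondisintegrati  (last char: 'i')
  sorted[15] = ondisintegratio$ballo  (last char: 'o')
  sorted[16] = oondisintegratio$ball  (last char: 'l')
  sorted[17] = ratio$balloondisinteg  (last char: 'g')
  sorted[18] = sintegratio$balloondi  (last char: 'i')
  sorted[19] = tegratio$balloondisin  (last char: 'n')
  sorted[20] = tio$balloondisintegra  (last char: 'a')
Last column: obr$ntestdaloiiolgina
Original string S is at sorted index 3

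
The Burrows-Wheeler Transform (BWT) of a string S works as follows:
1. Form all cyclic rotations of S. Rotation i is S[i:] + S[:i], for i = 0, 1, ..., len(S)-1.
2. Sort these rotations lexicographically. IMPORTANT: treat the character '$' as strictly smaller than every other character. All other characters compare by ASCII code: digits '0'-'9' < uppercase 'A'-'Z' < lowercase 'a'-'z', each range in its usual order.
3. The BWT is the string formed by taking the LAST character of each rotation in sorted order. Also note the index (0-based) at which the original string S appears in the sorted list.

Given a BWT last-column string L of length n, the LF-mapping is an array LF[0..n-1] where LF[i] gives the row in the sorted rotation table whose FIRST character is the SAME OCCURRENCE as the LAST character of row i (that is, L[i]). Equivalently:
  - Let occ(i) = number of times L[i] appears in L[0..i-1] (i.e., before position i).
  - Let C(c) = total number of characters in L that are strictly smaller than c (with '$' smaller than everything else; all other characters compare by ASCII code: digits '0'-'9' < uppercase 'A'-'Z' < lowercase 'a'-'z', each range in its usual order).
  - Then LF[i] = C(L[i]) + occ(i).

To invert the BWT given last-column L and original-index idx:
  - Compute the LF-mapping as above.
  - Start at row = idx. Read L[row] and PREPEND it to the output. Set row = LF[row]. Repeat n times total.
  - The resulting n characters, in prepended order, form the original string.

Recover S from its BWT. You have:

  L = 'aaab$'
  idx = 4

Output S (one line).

LF mapping: 1 2 3 4 0
Walk LF starting at row 4, prepending L[row]:
  step 1: row=4, L[4]='$', prepend. Next row=LF[4]=0
  step 2: row=0, L[0]='a', prepend. Next row=LF[0]=1
  step 3: row=1, L[1]='a', prepend. Next row=LF[1]=2
  step 4: row=2, L[2]='a', prepend. Next row=LF[2]=3
  step 5: row=3, L[3]='b', prepend. Next row=LF[3]=4
Reversed output: baaa$

Answer: baaa$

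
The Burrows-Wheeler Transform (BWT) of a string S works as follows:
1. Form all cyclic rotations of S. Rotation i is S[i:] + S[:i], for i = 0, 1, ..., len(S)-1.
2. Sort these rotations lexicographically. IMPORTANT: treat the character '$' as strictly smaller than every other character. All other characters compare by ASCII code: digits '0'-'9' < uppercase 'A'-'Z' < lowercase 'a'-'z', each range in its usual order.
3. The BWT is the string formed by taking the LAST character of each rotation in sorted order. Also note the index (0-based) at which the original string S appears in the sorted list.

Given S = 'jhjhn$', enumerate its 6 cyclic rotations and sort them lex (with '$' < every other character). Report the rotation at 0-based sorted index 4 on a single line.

Answer: jhn$jh

Derivation:
All 6 rotations (rotation i = S[i:]+S[:i]):
  rot[0] = jhjhn$
  rot[1] = hjhn$j
  rot[2] = jhn$jh
  rot[3] = hn$jhj
  rot[4] = n$jhjh
  rot[5] = $jhjhn
Sorted (with $ < everything):
  sorted[0] = $jhjhn
  sorted[1] = hjhn$j
  sorted[2] = hn$jhj
  sorted[3] = jhjhn$
  sorted[4] = jhn$jh
  sorted[5] = n$jhjh
sorted[4] = jhn$jh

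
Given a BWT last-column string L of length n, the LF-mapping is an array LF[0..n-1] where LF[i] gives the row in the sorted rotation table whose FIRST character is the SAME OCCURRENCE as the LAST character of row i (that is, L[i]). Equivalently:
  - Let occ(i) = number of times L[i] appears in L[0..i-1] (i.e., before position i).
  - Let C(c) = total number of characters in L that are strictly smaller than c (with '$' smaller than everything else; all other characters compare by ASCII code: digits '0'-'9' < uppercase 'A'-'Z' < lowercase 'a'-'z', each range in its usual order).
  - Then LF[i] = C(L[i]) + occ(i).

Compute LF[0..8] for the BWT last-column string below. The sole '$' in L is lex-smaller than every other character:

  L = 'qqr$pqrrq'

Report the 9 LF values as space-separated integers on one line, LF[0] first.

Char counts: '$':1, 'p':1, 'q':4, 'r':3
C (first-col start): C('$')=0, C('p')=1, C('q')=2, C('r')=6
L[0]='q': occ=0, LF[0]=C('q')+0=2+0=2
L[1]='q': occ=1, LF[1]=C('q')+1=2+1=3
L[2]='r': occ=0, LF[2]=C('r')+0=6+0=6
L[3]='$': occ=0, LF[3]=C('$')+0=0+0=0
L[4]='p': occ=0, LF[4]=C('p')+0=1+0=1
L[5]='q': occ=2, LF[5]=C('q')+2=2+2=4
L[6]='r': occ=1, LF[6]=C('r')+1=6+1=7
L[7]='r': occ=2, LF[7]=C('r')+2=6+2=8
L[8]='q': occ=3, LF[8]=C('q')+3=2+3=5

Answer: 2 3 6 0 1 4 7 8 5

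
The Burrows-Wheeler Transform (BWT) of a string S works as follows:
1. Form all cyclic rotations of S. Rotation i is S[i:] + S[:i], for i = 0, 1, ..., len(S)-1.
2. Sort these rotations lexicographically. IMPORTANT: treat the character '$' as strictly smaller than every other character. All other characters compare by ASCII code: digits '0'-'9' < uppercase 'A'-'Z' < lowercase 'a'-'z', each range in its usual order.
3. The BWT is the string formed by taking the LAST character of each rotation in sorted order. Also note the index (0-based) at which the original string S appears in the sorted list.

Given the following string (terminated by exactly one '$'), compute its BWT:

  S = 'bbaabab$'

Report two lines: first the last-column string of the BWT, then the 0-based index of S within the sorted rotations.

All 8 rotations (rotation i = S[i:]+S[:i]):
  rot[0] = bbaabab$
  rot[1] = baabab$b
  rot[2] = aabab$bb
  rot[3] = abab$bba
  rot[4] = bab$bbaa
  rot[5] = ab$bbaab
  rot[6] = b$bbaaba
  rot[7] = $bbaabab
Sorted (with $ < everything):
  sorted[0] = $bbaabab  (last char: 'b')
  sorted[1] = aabab$bb  (last char: 'b')
  sorted[2] = ab$bbaab  (last char: 'b')
  sorted[3] = abab$bba  (last char: 'a')
  sorted[4] = b$bbaaba  (last char: 'a')
  sorted[5] = baabab$b  (last char: 'b')
  sorted[6] = bab$bbaa  (last char: 'a')
  sorted[7] = bbaabab$  (last char: '$')
Last column: bbbaaba$
Original string S is at sorted index 7

Answer: bbbaaba$
7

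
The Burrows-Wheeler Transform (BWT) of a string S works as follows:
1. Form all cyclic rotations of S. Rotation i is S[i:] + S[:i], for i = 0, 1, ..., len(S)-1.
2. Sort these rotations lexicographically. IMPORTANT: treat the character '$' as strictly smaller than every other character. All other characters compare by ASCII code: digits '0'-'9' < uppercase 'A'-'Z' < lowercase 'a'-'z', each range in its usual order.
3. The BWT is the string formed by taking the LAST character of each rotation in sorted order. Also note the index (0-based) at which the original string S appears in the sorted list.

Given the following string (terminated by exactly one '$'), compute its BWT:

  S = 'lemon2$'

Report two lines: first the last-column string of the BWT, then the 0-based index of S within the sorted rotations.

All 7 rotations (rotation i = S[i:]+S[:i]):
  rot[0] = lemon2$
  rot[1] = emon2$l
  rot[2] = mon2$le
  rot[3] = on2$lem
  rot[4] = n2$lemo
  rot[5] = 2$lemon
  rot[6] = $lemon2
Sorted (with $ < everything):
  sorted[0] = $lemon2  (last char: '2')
  sorted[1] = 2$lemon  (last char: 'n')
  sorted[2] = emon2$l  (last char: 'l')
  sorted[3] = lemon2$  (last char: '$')
  sorted[4] = mon2$le  (last char: 'e')
  sorted[5] = n2$lemo  (last char: 'o')
  sorted[6] = on2$lem  (last char: 'm')
Last column: 2nl$eom
Original string S is at sorted index 3

Answer: 2nl$eom
3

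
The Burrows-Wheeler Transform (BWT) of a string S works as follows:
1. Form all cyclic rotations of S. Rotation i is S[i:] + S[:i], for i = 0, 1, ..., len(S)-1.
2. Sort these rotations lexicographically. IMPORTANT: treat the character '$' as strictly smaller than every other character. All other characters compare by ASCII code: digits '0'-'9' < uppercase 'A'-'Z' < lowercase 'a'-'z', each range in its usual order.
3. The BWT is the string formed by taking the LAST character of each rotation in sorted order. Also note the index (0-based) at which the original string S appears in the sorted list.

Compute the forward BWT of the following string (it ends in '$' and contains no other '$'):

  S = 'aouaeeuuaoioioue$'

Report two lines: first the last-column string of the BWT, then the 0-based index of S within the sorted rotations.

All 17 rotations (rotation i = S[i:]+S[:i]):
  rot[0] = aouaeeuuaoioioue$
  rot[1] = ouaeeuuaoioioue$a
  rot[2] = uaeeuuaoioioue$ao
  rot[3] = aeeuuaoioioue$aou
  rot[4] = eeuuaoioioue$aoua
  rot[5] = euuaoioioue$aouae
  rot[6] = uuaoioioue$aouaee
  rot[7] = uaoioioue$aouaeeu
  rot[8] = aoioioue$aouaeeuu
  rot[9] = oioioue$aouaeeuua
  rot[10] = ioioue$aouaeeuuao
  rot[11] = oioue$aouaeeuuaoi
  rot[12] = ioue$aouaeeuuaoio
  rot[13] = oue$aouaeeuuaoioi
  rot[14] = ue$aouaeeuuaoioio
  rot[15] = e$aouaeeuuaoioiou
  rot[16] = $aouaeeuuaoioioue
Sorted (with $ < everything):
  sorted[0] = $aouaeeuuaoioioue  (last char: 'e')
  sorted[1] = aeeuuaoioioue$aou  (last char: 'u')
  sorted[2] = aoioioue$aouaeeuu  (last char: 'u')
  sorted[3] = aouaeeuuaoioioue$  (last char: '$')
  sorted[4] = e$aouaeeuuaoioiou  (last char: 'u')
  sorted[5] = eeuuaoioioue$aoua  (last char: 'a')
  sorted[6] = euuaoioioue$aouae  (last char: 'e')
  sorted[7] = ioioue$aouaeeuuao  (last char: 'o')
  sorted[8] = ioue$aouaeeuuaoio  (last char: 'o')
  sorted[9] = oioioue$aouaeeuua  (last char: 'a')
  sorted[10] = oioue$aouaeeuuaoi  (last char: 'i')
  sorted[11] = ouaeeuuaoioioue$a  (last char: 'a')
  sorted[12] = oue$aouaeeuuaoioi  (last char: 'i')
  sorted[13] = uaeeuuaoioioue$ao  (last char: 'o')
  sorted[14] = uaoioioue$aouaeeu  (last char: 'u')
  sorted[15] = ue$aouaeeuuaoioio  (last char: 'o')
  sorted[16] = uuaoioioue$aouaee  (last char: 'e')
Last column: euu$uaeooaiaiouoe
Original string S is at sorted index 3

Answer: euu$uaeooaiaiouoe
3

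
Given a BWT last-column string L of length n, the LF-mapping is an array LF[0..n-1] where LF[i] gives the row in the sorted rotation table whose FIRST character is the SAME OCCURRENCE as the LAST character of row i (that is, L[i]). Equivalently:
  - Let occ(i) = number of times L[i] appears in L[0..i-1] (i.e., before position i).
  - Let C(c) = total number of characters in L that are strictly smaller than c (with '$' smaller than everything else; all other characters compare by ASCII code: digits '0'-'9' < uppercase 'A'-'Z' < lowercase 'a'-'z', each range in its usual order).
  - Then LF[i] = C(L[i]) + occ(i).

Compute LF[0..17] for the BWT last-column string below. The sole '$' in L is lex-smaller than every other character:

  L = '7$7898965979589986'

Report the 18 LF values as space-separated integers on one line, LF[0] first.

Char counts: '$':1, '5':2, '6':2, '7':3, '8':4, '9':6
C (first-col start): C('$')=0, C('5')=1, C('6')=3, C('7')=5, C('8')=8, C('9')=12
L[0]='7': occ=0, LF[0]=C('7')+0=5+0=5
L[1]='$': occ=0, LF[1]=C('$')+0=0+0=0
L[2]='7': occ=1, LF[2]=C('7')+1=5+1=6
L[3]='8': occ=0, LF[3]=C('8')+0=8+0=8
L[4]='9': occ=0, LF[4]=C('9')+0=12+0=12
L[5]='8': occ=1, LF[5]=C('8')+1=8+1=9
L[6]='9': occ=1, LF[6]=C('9')+1=12+1=13
L[7]='6': occ=0, LF[7]=C('6')+0=3+0=3
L[8]='5': occ=0, LF[8]=C('5')+0=1+0=1
L[9]='9': occ=2, LF[9]=C('9')+2=12+2=14
L[10]='7': occ=2, LF[10]=C('7')+2=5+2=7
L[11]='9': occ=3, LF[11]=C('9')+3=12+3=15
L[12]='5': occ=1, LF[12]=C('5')+1=1+1=2
L[13]='8': occ=2, LF[13]=C('8')+2=8+2=10
L[14]='9': occ=4, LF[14]=C('9')+4=12+4=16
L[15]='9': occ=5, LF[15]=C('9')+5=12+5=17
L[16]='8': occ=3, LF[16]=C('8')+3=8+3=11
L[17]='6': occ=1, LF[17]=C('6')+1=3+1=4

Answer: 5 0 6 8 12 9 13 3 1 14 7 15 2 10 16 17 11 4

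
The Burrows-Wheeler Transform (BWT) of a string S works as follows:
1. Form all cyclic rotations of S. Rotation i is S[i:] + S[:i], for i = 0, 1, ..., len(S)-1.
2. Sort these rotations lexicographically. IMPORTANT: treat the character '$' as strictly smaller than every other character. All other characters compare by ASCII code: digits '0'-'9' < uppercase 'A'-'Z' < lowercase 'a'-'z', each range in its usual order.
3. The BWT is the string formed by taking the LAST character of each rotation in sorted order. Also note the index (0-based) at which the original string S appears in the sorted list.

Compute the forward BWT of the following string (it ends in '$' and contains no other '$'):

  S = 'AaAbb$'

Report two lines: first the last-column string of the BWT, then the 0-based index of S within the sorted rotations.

Answer: b$aAbA
1

Derivation:
All 6 rotations (rotation i = S[i:]+S[:i]):
  rot[0] = AaAbb$
  rot[1] = aAbb$A
  rot[2] = Abb$Aa
  rot[3] = bb$AaA
  rot[4] = b$AaAb
  rot[5] = $AaAbb
Sorted (with $ < everything):
  sorted[0] = $AaAbb  (last char: 'b')
  sorted[1] = AaAbb$  (last char: '$')
  sorted[2] = Abb$Aa  (last char: 'a')
  sorted[3] = aAbb$A  (last char: 'A')
  sorted[4] = b$AaAb  (last char: 'b')
  sorted[5] = bb$AaA  (last char: 'A')
Last column: b$aAbA
Original string S is at sorted index 1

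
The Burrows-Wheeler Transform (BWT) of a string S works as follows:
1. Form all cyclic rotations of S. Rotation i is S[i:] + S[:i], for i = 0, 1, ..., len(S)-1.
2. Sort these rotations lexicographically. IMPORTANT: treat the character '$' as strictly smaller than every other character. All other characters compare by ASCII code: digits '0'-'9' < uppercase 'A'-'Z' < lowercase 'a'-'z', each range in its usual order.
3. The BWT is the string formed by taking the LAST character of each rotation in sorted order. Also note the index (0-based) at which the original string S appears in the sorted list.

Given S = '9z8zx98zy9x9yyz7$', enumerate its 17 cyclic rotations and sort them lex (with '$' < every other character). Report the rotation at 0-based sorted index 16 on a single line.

All 17 rotations (rotation i = S[i:]+S[:i]):
  rot[0] = 9z8zx98zy9x9yyz7$
  rot[1] = z8zx98zy9x9yyz7$9
  rot[2] = 8zx98zy9x9yyz7$9z
  rot[3] = zx98zy9x9yyz7$9z8
  rot[4] = x98zy9x9yyz7$9z8z
  rot[5] = 98zy9x9yyz7$9z8zx
  rot[6] = 8zy9x9yyz7$9z8zx9
  rot[7] = zy9x9yyz7$9z8zx98
  rot[8] = y9x9yyz7$9z8zx98z
  rot[9] = 9x9yyz7$9z8zx98zy
  rot[10] = x9yyz7$9z8zx98zy9
  rot[11] = 9yyz7$9z8zx98zy9x
  rot[12] = yyz7$9z8zx98zy9x9
  rot[13] = yz7$9z8zx98zy9x9y
  rot[14] = z7$9z8zx98zy9x9yy
  rot[15] = 7$9z8zx98zy9x9yyz
  rot[16] = $9z8zx98zy9x9yyz7
Sorted (with $ < everything):
  sorted[0] = $9z8zx98zy9x9yyz7
  sorted[1] = 7$9z8zx98zy9x9yyz
  sorted[2] = 8zx98zy9x9yyz7$9z
  sorted[3] = 8zy9x9yyz7$9z8zx9
  sorted[4] = 98zy9x9yyz7$9z8zx
  sorted[5] = 9x9yyz7$9z8zx98zy
  sorted[6] = 9yyz7$9z8zx98zy9x
  sorted[7] = 9z8zx98zy9x9yyz7$
  sorted[8] = x98zy9x9yyz7$9z8z
  sorted[9] = x9yyz7$9z8zx98zy9
  sorted[10] = y9x9yyz7$9z8zx98z
  sorted[11] = yyz7$9z8zx98zy9x9
  sorted[12] = yz7$9z8zx98zy9x9y
  sorted[13] = z7$9z8zx98zy9x9yy
  sorted[14] = z8zx98zy9x9yyz7$9
  sorted[15] = zx98zy9x9yyz7$9z8
  sorted[16] = zy9x9yyz7$9z8zx98
sorted[16] = zy9x9yyz7$9z8zx98

Answer: zy9x9yyz7$9z8zx98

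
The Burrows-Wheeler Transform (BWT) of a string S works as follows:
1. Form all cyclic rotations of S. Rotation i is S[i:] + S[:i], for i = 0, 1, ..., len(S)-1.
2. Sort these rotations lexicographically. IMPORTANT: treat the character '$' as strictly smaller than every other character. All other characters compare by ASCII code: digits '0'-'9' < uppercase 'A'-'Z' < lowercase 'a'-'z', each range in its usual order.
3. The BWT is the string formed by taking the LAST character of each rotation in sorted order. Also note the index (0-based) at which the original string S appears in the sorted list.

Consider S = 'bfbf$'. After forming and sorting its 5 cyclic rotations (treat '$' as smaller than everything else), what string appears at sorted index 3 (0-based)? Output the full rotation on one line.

All 5 rotations (rotation i = S[i:]+S[:i]):
  rot[0] = bfbf$
  rot[1] = fbf$b
  rot[2] = bf$bf
  rot[3] = f$bfb
  rot[4] = $bfbf
Sorted (with $ < everything):
  sorted[0] = $bfbf
  sorted[1] = bf$bf
  sorted[2] = bfbf$
  sorted[3] = f$bfb
  sorted[4] = fbf$b
sorted[3] = f$bfb

Answer: f$bfb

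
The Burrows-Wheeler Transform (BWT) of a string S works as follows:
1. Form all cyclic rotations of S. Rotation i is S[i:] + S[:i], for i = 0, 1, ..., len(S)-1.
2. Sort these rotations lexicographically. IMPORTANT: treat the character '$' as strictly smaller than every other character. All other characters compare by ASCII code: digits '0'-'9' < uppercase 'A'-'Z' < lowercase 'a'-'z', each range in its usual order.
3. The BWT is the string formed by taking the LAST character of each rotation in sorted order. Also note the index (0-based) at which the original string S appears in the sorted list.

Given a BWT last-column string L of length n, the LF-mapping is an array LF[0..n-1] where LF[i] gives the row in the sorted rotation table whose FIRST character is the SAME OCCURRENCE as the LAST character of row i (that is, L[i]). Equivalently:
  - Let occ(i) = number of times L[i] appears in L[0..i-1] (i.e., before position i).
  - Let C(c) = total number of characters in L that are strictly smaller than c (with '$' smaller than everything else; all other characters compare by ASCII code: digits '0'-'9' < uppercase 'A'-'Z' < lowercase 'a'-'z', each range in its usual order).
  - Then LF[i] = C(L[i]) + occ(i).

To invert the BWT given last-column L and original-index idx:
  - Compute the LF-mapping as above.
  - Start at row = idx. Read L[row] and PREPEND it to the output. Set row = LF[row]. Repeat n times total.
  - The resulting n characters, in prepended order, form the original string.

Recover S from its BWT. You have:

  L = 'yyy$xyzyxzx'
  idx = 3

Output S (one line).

Answer: xzzyxyyyxy$

Derivation:
LF mapping: 4 5 6 0 1 7 9 8 2 10 3
Walk LF starting at row 3, prepending L[row]:
  step 1: row=3, L[3]='$', prepend. Next row=LF[3]=0
  step 2: row=0, L[0]='y', prepend. Next row=LF[0]=4
  step 3: row=4, L[4]='x', prepend. Next row=LF[4]=1
  step 4: row=1, L[1]='y', prepend. Next row=LF[1]=5
  step 5: row=5, L[5]='y', prepend. Next row=LF[5]=7
  step 6: row=7, L[7]='y', prepend. Next row=LF[7]=8
  step 7: row=8, L[8]='x', prepend. Next row=LF[8]=2
  step 8: row=2, L[2]='y', prepend. Next row=LF[2]=6
  step 9: row=6, L[6]='z', prepend. Next row=LF[6]=9
  step 10: row=9, L[9]='z', prepend. Next row=LF[9]=10
  step 11: row=10, L[10]='x', prepend. Next row=LF[10]=3
Reversed output: xzzyxyyyxy$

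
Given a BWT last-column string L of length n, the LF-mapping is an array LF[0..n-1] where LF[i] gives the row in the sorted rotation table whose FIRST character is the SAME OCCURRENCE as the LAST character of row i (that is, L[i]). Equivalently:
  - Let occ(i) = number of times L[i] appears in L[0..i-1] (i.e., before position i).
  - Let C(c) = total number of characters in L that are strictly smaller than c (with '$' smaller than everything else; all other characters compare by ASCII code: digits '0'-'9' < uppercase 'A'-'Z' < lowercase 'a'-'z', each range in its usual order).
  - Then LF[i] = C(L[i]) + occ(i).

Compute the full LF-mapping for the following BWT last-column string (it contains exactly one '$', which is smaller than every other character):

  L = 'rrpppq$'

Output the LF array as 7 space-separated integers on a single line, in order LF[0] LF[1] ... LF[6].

Char counts: '$':1, 'p':3, 'q':1, 'r':2
C (first-col start): C('$')=0, C('p')=1, C('q')=4, C('r')=5
L[0]='r': occ=0, LF[0]=C('r')+0=5+0=5
L[1]='r': occ=1, LF[1]=C('r')+1=5+1=6
L[2]='p': occ=0, LF[2]=C('p')+0=1+0=1
L[3]='p': occ=1, LF[3]=C('p')+1=1+1=2
L[4]='p': occ=2, LF[4]=C('p')+2=1+2=3
L[5]='q': occ=0, LF[5]=C('q')+0=4+0=4
L[6]='$': occ=0, LF[6]=C('$')+0=0+0=0

Answer: 5 6 1 2 3 4 0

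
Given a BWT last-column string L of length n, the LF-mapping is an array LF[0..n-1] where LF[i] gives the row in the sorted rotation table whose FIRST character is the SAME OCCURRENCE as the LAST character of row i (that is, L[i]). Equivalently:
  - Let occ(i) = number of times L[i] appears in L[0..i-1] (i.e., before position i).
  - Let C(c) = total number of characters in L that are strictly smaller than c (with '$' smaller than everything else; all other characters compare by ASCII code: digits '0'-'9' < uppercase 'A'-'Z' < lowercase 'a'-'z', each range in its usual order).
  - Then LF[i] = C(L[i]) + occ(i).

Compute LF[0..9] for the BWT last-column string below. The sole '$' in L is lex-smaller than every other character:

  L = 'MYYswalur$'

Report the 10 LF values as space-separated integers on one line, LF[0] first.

Char counts: '$':1, 'M':1, 'Y':2, 'a':1, 'l':1, 'r':1, 's':1, 'u':1, 'w':1
C (first-col start): C('$')=0, C('M')=1, C('Y')=2, C('a')=4, C('l')=5, C('r')=6, C('s')=7, C('u')=8, C('w')=9
L[0]='M': occ=0, LF[0]=C('M')+0=1+0=1
L[1]='Y': occ=0, LF[1]=C('Y')+0=2+0=2
L[2]='Y': occ=1, LF[2]=C('Y')+1=2+1=3
L[3]='s': occ=0, LF[3]=C('s')+0=7+0=7
L[4]='w': occ=0, LF[4]=C('w')+0=9+0=9
L[5]='a': occ=0, LF[5]=C('a')+0=4+0=4
L[6]='l': occ=0, LF[6]=C('l')+0=5+0=5
L[7]='u': occ=0, LF[7]=C('u')+0=8+0=8
L[8]='r': occ=0, LF[8]=C('r')+0=6+0=6
L[9]='$': occ=0, LF[9]=C('$')+0=0+0=0

Answer: 1 2 3 7 9 4 5 8 6 0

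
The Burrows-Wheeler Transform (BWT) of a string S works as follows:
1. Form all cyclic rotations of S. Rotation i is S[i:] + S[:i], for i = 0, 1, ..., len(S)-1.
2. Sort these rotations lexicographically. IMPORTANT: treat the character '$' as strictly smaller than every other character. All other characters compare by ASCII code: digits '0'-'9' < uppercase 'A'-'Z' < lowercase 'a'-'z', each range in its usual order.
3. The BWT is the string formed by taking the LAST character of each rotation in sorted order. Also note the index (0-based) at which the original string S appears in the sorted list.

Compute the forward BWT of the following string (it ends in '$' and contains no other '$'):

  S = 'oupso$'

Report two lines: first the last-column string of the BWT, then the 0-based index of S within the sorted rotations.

All 6 rotations (rotation i = S[i:]+S[:i]):
  rot[0] = oupso$
  rot[1] = upso$o
  rot[2] = pso$ou
  rot[3] = so$oup
  rot[4] = o$oups
  rot[5] = $oupso
Sorted (with $ < everything):
  sorted[0] = $oupso  (last char: 'o')
  sorted[1] = o$oups  (last char: 's')
  sorted[2] = oupso$  (last char: '$')
  sorted[3] = pso$ou  (last char: 'u')
  sorted[4] = so$oup  (last char: 'p')
  sorted[5] = upso$o  (last char: 'o')
Last column: os$upo
Original string S is at sorted index 2

Answer: os$upo
2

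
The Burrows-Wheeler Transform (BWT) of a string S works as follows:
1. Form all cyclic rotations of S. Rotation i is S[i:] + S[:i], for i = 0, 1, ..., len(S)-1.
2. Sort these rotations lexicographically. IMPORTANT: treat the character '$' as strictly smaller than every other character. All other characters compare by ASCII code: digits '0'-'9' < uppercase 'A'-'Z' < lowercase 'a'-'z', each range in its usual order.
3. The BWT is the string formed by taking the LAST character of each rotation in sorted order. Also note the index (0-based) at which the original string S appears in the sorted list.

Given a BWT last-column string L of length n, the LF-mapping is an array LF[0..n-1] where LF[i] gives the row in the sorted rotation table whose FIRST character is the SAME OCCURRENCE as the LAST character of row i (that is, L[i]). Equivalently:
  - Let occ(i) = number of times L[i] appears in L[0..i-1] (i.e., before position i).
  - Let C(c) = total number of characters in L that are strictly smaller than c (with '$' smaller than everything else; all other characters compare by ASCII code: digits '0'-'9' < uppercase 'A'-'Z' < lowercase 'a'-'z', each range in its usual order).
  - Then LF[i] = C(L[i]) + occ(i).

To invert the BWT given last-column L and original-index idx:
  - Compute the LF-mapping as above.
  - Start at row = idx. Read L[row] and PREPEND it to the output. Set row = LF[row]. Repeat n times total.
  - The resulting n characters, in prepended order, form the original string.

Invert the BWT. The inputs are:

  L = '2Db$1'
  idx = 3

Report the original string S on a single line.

Answer: D1b2$

Derivation:
LF mapping: 2 3 4 0 1
Walk LF starting at row 3, prepending L[row]:
  step 1: row=3, L[3]='$', prepend. Next row=LF[3]=0
  step 2: row=0, L[0]='2', prepend. Next row=LF[0]=2
  step 3: row=2, L[2]='b', prepend. Next row=LF[2]=4
  step 4: row=4, L[4]='1', prepend. Next row=LF[4]=1
  step 5: row=1, L[1]='D', prepend. Next row=LF[1]=3
Reversed output: D1b2$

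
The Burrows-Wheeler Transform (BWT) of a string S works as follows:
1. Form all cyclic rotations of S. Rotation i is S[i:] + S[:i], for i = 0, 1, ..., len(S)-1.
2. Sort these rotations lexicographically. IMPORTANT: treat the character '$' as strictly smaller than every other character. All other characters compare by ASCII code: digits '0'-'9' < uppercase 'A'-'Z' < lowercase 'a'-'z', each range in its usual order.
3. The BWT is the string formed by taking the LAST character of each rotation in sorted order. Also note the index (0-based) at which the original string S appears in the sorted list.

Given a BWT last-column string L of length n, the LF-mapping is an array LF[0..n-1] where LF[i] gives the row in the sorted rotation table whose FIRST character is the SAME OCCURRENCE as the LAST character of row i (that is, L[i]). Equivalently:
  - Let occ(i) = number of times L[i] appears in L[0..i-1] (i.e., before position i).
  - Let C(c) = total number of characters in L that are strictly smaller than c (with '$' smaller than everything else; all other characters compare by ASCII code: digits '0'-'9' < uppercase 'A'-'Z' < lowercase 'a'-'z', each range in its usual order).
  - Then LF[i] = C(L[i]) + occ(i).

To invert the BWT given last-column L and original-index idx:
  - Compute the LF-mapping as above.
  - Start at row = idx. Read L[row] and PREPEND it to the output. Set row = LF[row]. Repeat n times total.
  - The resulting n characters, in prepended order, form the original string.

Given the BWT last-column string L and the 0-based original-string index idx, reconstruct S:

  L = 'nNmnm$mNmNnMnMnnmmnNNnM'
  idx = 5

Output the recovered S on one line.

Answer: NNnmnmNMmNmMmnMnnnmNnn$

Derivation:
LF mapping: 15 4 9 16 10 0 11 5 12 6 17 1 18 2 19 20 13 14 21 7 8 22 3
Walk LF starting at row 5, prepending L[row]:
  step 1: row=5, L[5]='$', prepend. Next row=LF[5]=0
  step 2: row=0, L[0]='n', prepend. Next row=LF[0]=15
  step 3: row=15, L[15]='n', prepend. Next row=LF[15]=20
  step 4: row=20, L[20]='N', prepend. Next row=LF[20]=8
  step 5: row=8, L[8]='m', prepend. Next row=LF[8]=12
  step 6: row=12, L[12]='n', prepend. Next row=LF[12]=18
  step 7: row=18, L[18]='n', prepend. Next row=LF[18]=21
  step 8: row=21, L[21]='n', prepend. Next row=LF[21]=22
  step 9: row=22, L[22]='M', prepend. Next row=LF[22]=3
  step 10: row=3, L[3]='n', prepend. Next row=LF[3]=16
  step 11: row=16, L[16]='m', prepend. Next row=LF[16]=13
  step 12: row=13, L[13]='M', prepend. Next row=LF[13]=2
  step 13: row=2, L[2]='m', prepend. Next row=LF[2]=9
  step 14: row=9, L[9]='N', prepend. Next row=LF[9]=6
  step 15: row=6, L[6]='m', prepend. Next row=LF[6]=11
  step 16: row=11, L[11]='M', prepend. Next row=LF[11]=1
  step 17: row=1, L[1]='N', prepend. Next row=LF[1]=4
  step 18: row=4, L[4]='m', prepend. Next row=LF[4]=10
  step 19: row=10, L[10]='n', prepend. Next row=LF[10]=17
  step 20: row=17, L[17]='m', prepend. Next row=LF[17]=14
  step 21: row=14, L[14]='n', prepend. Next row=LF[14]=19
  step 22: row=19, L[19]='N', prepend. Next row=LF[19]=7
  step 23: row=7, L[7]='N', prepend. Next row=LF[7]=5
Reversed output: NNnmnmNMmNmMmnMnnnmNnn$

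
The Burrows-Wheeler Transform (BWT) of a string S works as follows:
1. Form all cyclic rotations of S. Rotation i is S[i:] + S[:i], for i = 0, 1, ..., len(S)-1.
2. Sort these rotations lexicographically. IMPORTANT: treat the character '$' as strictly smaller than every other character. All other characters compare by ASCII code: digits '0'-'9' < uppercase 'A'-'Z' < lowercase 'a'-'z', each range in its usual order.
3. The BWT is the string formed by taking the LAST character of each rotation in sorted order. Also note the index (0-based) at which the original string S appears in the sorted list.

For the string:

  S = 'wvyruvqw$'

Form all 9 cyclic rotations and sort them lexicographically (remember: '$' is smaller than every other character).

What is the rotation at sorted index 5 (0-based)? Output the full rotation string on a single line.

All 9 rotations (rotation i = S[i:]+S[:i]):
  rot[0] = wvyruvqw$
  rot[1] = vyruvqw$w
  rot[2] = yruvqw$wv
  rot[3] = ruvqw$wvy
  rot[4] = uvqw$wvyr
  rot[5] = vqw$wvyru
  rot[6] = qw$wvyruv
  rot[7] = w$wvyruvq
  rot[8] = $wvyruvqw
Sorted (with $ < everything):
  sorted[0] = $wvyruvqw
  sorted[1] = qw$wvyruv
  sorted[2] = ruvqw$wvy
  sorted[3] = uvqw$wvyr
  sorted[4] = vqw$wvyru
  sorted[5] = vyruvqw$w
  sorted[6] = w$wvyruvq
  sorted[7] = wvyruvqw$
  sorted[8] = yruvqw$wv
sorted[5] = vyruvqw$w

Answer: vyruvqw$w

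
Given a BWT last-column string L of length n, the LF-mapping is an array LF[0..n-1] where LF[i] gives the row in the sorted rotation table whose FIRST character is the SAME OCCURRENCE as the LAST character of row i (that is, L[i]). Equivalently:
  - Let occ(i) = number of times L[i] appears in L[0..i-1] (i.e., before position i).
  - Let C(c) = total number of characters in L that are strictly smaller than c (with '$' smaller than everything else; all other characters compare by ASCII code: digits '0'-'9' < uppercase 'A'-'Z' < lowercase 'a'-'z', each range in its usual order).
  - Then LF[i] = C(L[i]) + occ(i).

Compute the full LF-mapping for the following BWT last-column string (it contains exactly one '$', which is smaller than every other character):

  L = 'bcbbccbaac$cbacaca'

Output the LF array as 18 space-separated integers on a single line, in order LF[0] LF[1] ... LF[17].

Answer: 6 11 7 8 12 13 9 1 2 14 0 15 10 3 16 4 17 5

Derivation:
Char counts: '$':1, 'a':5, 'b':5, 'c':7
C (first-col start): C('$')=0, C('a')=1, C('b')=6, C('c')=11
L[0]='b': occ=0, LF[0]=C('b')+0=6+0=6
L[1]='c': occ=0, LF[1]=C('c')+0=11+0=11
L[2]='b': occ=1, LF[2]=C('b')+1=6+1=7
L[3]='b': occ=2, LF[3]=C('b')+2=6+2=8
L[4]='c': occ=1, LF[4]=C('c')+1=11+1=12
L[5]='c': occ=2, LF[5]=C('c')+2=11+2=13
L[6]='b': occ=3, LF[6]=C('b')+3=6+3=9
L[7]='a': occ=0, LF[7]=C('a')+0=1+0=1
L[8]='a': occ=1, LF[8]=C('a')+1=1+1=2
L[9]='c': occ=3, LF[9]=C('c')+3=11+3=14
L[10]='$': occ=0, LF[10]=C('$')+0=0+0=0
L[11]='c': occ=4, LF[11]=C('c')+4=11+4=15
L[12]='b': occ=4, LF[12]=C('b')+4=6+4=10
L[13]='a': occ=2, LF[13]=C('a')+2=1+2=3
L[14]='c': occ=5, LF[14]=C('c')+5=11+5=16
L[15]='a': occ=3, LF[15]=C('a')+3=1+3=4
L[16]='c': occ=6, LF[16]=C('c')+6=11+6=17
L[17]='a': occ=4, LF[17]=C('a')+4=1+4=5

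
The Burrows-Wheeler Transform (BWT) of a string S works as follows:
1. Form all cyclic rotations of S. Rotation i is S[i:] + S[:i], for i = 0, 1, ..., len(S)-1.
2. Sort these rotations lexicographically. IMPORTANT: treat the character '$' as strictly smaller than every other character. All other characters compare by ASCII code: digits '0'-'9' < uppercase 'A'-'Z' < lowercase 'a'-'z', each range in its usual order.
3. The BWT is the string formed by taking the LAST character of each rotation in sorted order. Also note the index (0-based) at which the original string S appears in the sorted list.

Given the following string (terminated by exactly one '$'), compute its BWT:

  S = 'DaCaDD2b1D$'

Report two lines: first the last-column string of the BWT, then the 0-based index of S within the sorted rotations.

Answer: DbDa1Da$DC2
7

Derivation:
All 11 rotations (rotation i = S[i:]+S[:i]):
  rot[0] = DaCaDD2b1D$
  rot[1] = aCaDD2b1D$D
  rot[2] = CaDD2b1D$Da
  rot[3] = aDD2b1D$DaC
  rot[4] = DD2b1D$DaCa
  rot[5] = D2b1D$DaCaD
  rot[6] = 2b1D$DaCaDD
  rot[7] = b1D$DaCaDD2
  rot[8] = 1D$DaCaDD2b
  rot[9] = D$DaCaDD2b1
  rot[10] = $DaCaDD2b1D
Sorted (with $ < everything):
  sorted[0] = $DaCaDD2b1D  (last char: 'D')
  sorted[1] = 1D$DaCaDD2b  (last char: 'b')
  sorted[2] = 2b1D$DaCaDD  (last char: 'D')
  sorted[3] = CaDD2b1D$Da  (last char: 'a')
  sorted[4] = D$DaCaDD2b1  (last char: '1')
  sorted[5] = D2b1D$DaCaD  (last char: 'D')
  sorted[6] = DD2b1D$DaCa  (last char: 'a')
  sorted[7] = DaCaDD2b1D$  (last char: '$')
  sorted[8] = aCaDD2b1D$D  (last char: 'D')
  sorted[9] = aDD2b1D$DaC  (last char: 'C')
  sorted[10] = b1D$DaCaDD2  (last char: '2')
Last column: DbDa1Da$DC2
Original string S is at sorted index 7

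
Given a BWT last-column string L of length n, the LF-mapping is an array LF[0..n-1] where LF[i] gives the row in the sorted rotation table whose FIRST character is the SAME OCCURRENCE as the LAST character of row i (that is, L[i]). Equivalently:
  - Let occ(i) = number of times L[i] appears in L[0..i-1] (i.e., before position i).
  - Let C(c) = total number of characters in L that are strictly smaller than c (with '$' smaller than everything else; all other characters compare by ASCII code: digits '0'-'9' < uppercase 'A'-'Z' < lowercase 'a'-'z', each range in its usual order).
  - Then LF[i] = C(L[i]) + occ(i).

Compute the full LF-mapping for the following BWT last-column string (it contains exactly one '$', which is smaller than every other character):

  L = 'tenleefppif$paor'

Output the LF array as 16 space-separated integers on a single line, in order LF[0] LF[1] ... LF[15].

Char counts: '$':1, 'a':1, 'e':3, 'f':2, 'i':1, 'l':1, 'n':1, 'o':1, 'p':3, 'r':1, 't':1
C (first-col start): C('$')=0, C('a')=1, C('e')=2, C('f')=5, C('i')=7, C('l')=8, C('n')=9, C('o')=10, C('p')=11, C('r')=14, C('t')=15
L[0]='t': occ=0, LF[0]=C('t')+0=15+0=15
L[1]='e': occ=0, LF[1]=C('e')+0=2+0=2
L[2]='n': occ=0, LF[2]=C('n')+0=9+0=9
L[3]='l': occ=0, LF[3]=C('l')+0=8+0=8
L[4]='e': occ=1, LF[4]=C('e')+1=2+1=3
L[5]='e': occ=2, LF[5]=C('e')+2=2+2=4
L[6]='f': occ=0, LF[6]=C('f')+0=5+0=5
L[7]='p': occ=0, LF[7]=C('p')+0=11+0=11
L[8]='p': occ=1, LF[8]=C('p')+1=11+1=12
L[9]='i': occ=0, LF[9]=C('i')+0=7+0=7
L[10]='f': occ=1, LF[10]=C('f')+1=5+1=6
L[11]='$': occ=0, LF[11]=C('$')+0=0+0=0
L[12]='p': occ=2, LF[12]=C('p')+2=11+2=13
L[13]='a': occ=0, LF[13]=C('a')+0=1+0=1
L[14]='o': occ=0, LF[14]=C('o')+0=10+0=10
L[15]='r': occ=0, LF[15]=C('r')+0=14+0=14

Answer: 15 2 9 8 3 4 5 11 12 7 6 0 13 1 10 14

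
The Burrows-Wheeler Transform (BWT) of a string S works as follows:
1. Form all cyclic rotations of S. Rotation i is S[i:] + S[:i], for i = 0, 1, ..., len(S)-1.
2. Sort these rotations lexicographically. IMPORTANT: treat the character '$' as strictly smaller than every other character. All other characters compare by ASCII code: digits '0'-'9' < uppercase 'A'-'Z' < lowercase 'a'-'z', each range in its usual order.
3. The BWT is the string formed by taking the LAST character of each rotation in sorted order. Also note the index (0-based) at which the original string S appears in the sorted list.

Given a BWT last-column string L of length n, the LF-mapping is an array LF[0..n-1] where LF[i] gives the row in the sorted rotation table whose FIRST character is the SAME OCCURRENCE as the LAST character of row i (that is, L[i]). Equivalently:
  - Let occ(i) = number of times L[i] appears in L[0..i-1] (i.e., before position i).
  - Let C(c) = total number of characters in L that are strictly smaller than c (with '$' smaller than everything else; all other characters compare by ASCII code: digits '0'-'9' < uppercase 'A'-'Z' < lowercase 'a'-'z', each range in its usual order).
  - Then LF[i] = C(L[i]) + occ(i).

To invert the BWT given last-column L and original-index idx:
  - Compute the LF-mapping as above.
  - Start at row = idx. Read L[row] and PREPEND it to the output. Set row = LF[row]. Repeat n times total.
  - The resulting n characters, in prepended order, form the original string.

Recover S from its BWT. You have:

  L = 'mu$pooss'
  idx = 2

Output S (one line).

LF mapping: 1 7 0 4 2 3 5 6
Walk LF starting at row 2, prepending L[row]:
  step 1: row=2, L[2]='$', prepend. Next row=LF[2]=0
  step 2: row=0, L[0]='m', prepend. Next row=LF[0]=1
  step 3: row=1, L[1]='u', prepend. Next row=LF[1]=7
  step 4: row=7, L[7]='s', prepend. Next row=LF[7]=6
  step 5: row=6, L[6]='s', prepend. Next row=LF[6]=5
  step 6: row=5, L[5]='o', prepend. Next row=LF[5]=3
  step 7: row=3, L[3]='p', prepend. Next row=LF[3]=4
  step 8: row=4, L[4]='o', prepend. Next row=LF[4]=2
Reversed output: opossum$

Answer: opossum$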